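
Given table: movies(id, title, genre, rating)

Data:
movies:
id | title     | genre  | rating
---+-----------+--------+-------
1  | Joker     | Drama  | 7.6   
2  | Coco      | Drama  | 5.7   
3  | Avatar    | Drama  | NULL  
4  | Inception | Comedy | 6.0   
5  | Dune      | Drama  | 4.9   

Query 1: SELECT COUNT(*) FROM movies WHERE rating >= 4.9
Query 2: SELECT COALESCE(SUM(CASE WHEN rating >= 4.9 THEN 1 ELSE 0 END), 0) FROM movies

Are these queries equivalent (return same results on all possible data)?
Yes, equivalent

Both queries return: [(4,)]

Reason: COUNT with WHERE vs conditional SUM (COALESCE handles empty-table NULL)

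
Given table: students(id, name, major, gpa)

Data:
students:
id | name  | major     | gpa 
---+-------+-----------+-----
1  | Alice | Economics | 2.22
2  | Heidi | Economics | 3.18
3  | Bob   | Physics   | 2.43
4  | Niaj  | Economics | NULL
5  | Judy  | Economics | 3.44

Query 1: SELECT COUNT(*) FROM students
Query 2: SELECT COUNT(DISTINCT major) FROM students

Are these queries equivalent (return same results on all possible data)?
No, not equivalent

Query 1 returns: [(5,)]
Query 2 returns: [(2,)]

Reason: COUNT(*) counts rows, COUNT(DISTINCT major) counts unique majors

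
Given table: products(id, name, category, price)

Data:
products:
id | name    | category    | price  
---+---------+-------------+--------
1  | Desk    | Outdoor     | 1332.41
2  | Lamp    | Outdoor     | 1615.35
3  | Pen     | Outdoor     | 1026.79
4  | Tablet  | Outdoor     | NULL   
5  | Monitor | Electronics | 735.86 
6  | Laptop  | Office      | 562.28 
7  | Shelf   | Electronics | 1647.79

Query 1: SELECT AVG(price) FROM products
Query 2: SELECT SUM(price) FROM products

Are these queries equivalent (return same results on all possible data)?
No, not equivalent

Query 1 returns: [(1153.4133333333332,)]
Query 2 returns: [(6920.48,)]

Reason: AVG vs SUM give different aggregate values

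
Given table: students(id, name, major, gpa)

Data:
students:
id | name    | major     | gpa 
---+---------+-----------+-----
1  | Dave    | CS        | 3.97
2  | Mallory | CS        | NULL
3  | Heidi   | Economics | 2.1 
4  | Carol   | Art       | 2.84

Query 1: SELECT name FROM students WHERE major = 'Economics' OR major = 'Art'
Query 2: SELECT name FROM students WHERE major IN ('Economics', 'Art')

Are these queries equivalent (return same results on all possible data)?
Yes, equivalent

Both queries return: [('Carol',), ('Heidi',)]

Reason: OR vs IN are equivalent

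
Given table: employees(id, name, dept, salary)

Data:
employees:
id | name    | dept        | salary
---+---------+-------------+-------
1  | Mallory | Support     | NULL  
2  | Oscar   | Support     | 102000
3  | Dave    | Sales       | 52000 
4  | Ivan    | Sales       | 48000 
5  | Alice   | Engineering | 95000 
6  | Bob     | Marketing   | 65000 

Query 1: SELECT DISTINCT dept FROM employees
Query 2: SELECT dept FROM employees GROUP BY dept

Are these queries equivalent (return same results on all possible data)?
Yes, equivalent

Both queries return: [('Engineering',), ('Marketing',), ('Sales',), ('Support',)]

Reason: Both get unique depts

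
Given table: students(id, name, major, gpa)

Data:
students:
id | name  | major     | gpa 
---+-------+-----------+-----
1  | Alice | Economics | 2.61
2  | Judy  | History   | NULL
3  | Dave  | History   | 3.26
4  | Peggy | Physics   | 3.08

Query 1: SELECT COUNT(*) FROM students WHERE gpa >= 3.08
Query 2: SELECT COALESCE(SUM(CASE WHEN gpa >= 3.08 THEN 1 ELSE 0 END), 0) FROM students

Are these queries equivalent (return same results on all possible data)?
Yes, equivalent

Both queries return: [(2,)]

Reason: COUNT with WHERE vs conditional SUM (COALESCE handles empty-table NULL)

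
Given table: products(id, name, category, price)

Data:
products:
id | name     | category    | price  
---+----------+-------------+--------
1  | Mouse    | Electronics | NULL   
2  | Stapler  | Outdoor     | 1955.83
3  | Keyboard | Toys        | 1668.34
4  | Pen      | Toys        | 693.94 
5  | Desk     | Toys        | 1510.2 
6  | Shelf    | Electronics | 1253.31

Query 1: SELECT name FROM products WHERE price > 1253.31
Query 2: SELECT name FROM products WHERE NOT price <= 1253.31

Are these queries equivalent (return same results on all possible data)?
Yes, equivalent

Both queries return: [('Desk',), ('Keyboard',), ('Stapler',)]

Reason: Both filter price > 1253.31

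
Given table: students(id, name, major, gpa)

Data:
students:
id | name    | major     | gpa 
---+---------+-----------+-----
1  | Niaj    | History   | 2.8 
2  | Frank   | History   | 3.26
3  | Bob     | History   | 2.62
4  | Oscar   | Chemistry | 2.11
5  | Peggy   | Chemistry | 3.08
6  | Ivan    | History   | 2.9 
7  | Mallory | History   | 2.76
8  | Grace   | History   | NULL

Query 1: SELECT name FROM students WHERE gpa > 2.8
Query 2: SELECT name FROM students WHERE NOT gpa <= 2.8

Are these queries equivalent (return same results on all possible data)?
Yes, equivalent

Both queries return: [('Frank',), ('Ivan',), ('Peggy',)]

Reason: Both filter gpa > 2.8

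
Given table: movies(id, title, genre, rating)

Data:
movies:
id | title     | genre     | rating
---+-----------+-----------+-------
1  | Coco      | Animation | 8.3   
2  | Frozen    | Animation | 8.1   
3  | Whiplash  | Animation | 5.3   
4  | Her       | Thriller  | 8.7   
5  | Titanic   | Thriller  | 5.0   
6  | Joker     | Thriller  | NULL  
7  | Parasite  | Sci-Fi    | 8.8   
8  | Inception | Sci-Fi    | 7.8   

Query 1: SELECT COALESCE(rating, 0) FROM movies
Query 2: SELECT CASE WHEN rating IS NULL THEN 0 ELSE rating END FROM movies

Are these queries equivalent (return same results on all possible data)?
Yes, equivalent

Both queries return: [(0,), (5.0,), (5.3,), (7.8,), (8.1,), (8.3,), (8.7,), (8.8,)]

Reason: COALESCE vs CASE for NULL handling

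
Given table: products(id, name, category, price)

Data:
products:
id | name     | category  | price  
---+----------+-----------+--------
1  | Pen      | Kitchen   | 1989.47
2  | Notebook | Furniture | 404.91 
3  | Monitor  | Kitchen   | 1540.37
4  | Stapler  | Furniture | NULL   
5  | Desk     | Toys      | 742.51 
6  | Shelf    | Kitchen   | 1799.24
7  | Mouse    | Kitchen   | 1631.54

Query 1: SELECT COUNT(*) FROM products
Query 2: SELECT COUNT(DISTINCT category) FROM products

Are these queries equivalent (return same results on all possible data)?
No, not equivalent

Query 1 returns: [(7,)]
Query 2 returns: [(3,)]

Reason: COUNT(*) counts rows, COUNT(DISTINCT category) counts unique categorys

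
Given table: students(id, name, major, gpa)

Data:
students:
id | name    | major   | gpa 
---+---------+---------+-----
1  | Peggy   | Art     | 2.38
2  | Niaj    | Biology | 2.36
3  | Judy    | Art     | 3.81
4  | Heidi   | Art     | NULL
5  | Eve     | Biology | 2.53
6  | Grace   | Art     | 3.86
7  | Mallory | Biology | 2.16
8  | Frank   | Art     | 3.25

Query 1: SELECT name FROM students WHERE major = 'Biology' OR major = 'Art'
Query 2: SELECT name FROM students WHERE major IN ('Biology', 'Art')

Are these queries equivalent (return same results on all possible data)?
Yes, equivalent

Both queries return: [('Eve',), ('Frank',), ('Grace',), ('Heidi',), ('Judy',), ('Mallory',), ('Niaj',), ('Peggy',)]

Reason: OR vs IN are equivalent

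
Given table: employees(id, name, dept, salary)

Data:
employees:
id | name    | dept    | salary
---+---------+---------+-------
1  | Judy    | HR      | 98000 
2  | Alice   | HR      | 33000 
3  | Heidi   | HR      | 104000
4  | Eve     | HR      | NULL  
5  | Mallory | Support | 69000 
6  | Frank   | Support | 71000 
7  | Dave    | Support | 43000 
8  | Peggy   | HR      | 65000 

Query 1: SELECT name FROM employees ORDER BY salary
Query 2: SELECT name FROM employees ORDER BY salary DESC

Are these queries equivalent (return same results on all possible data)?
No, not equivalent

Query 1 returns: [('Eve',), ('Alice',), ('Dave',), ('Peggy',), ('Mallory',), ('Frank',), ('Judy',), ('Heidi',)]
Query 2 returns: [('Heidi',), ('Judy',), ('Frank',), ('Mallory',), ('Peggy',), ('Dave',), ('Alice',), ('Eve',)]

Reason: ASC vs DESC gives opposite ordering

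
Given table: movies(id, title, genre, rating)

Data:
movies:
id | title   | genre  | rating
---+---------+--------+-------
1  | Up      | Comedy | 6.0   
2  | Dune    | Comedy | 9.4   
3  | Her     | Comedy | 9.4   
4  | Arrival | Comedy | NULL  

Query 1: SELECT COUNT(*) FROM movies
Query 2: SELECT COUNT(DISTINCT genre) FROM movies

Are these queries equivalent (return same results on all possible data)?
No, not equivalent

Query 1 returns: [(4,)]
Query 2 returns: [(1,)]

Reason: COUNT(*) counts rows, COUNT(DISTINCT genre) counts unique genres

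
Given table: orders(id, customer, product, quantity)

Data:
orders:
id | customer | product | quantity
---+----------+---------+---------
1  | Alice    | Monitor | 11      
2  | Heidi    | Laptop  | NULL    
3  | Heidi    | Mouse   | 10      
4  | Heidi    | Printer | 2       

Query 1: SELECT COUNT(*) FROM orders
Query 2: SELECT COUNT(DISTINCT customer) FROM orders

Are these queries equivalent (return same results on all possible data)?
No, not equivalent

Query 1 returns: [(4,)]
Query 2 returns: [(2,)]

Reason: COUNT(*) counts rows, COUNT(DISTINCT customer) counts unique customers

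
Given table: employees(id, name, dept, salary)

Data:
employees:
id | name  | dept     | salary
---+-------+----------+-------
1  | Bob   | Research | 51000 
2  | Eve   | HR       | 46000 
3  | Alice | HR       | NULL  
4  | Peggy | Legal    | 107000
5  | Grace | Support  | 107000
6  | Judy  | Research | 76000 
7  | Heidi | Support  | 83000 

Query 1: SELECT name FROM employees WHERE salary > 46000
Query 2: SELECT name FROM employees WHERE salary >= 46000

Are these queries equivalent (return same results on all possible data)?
No, not equivalent

Query 1 returns: [('Bob',), ('Peggy',), ('Grace',), ('Judy',), ('Heidi',)]
Query 2 returns: [('Bob',), ('Eve',), ('Peggy',), ('Grace',), ('Judy',), ('Heidi',)]

Reason: > vs >= gives different results when salary = 46000 exists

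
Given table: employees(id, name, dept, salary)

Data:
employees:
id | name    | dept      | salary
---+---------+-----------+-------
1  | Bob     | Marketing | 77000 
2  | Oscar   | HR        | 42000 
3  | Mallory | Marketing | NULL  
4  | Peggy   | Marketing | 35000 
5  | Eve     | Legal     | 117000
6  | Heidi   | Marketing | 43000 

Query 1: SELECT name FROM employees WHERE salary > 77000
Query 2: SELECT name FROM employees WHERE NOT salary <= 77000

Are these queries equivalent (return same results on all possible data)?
Yes, equivalent

Both queries return: [('Eve',)]

Reason: Both filter salary > 77000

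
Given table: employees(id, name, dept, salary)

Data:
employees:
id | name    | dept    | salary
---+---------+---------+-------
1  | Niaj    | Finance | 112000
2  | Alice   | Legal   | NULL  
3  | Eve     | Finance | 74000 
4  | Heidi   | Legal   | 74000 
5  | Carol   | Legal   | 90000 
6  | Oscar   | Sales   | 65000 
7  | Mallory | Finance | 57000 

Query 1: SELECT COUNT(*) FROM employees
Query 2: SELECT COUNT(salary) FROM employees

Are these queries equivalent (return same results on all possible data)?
No, not equivalent

Query 1 returns: [(7,)]
Query 2 returns: [(6,)]

Reason: COUNT(*) includes NULLs, COUNT(column) excludes them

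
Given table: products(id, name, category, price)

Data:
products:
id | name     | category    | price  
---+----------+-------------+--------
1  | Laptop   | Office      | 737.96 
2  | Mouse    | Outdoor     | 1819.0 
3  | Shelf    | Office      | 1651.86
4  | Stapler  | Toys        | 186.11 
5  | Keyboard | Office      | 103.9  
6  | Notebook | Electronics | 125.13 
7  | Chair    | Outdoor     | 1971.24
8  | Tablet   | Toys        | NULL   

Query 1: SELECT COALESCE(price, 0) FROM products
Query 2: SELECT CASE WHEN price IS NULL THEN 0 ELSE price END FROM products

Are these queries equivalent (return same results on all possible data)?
Yes, equivalent

Both queries return: [(0,), (103.9,), (125.13,), (186.11,), (737.96,), (1651.86,), (1819.0,), (1971.24,)]

Reason: COALESCE vs CASE for NULL handling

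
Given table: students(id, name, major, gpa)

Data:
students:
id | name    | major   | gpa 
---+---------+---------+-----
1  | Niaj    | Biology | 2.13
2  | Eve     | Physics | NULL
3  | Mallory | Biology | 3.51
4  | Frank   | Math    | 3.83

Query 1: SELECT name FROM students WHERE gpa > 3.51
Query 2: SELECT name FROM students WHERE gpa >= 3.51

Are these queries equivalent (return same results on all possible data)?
No, not equivalent

Query 1 returns: [('Frank',)]
Query 2 returns: [('Mallory',), ('Frank',)]

Reason: > vs >= gives different results when gpa = 3.51 exists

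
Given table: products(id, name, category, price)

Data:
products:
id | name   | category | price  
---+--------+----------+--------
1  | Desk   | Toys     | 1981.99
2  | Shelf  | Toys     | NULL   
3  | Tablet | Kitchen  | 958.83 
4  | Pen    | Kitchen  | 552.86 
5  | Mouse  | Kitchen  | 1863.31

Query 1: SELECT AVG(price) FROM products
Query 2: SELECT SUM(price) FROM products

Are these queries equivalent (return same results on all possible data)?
No, not equivalent

Query 1 returns: [(1339.2475,)]
Query 2 returns: [(5356.99,)]

Reason: AVG vs SUM give different aggregate values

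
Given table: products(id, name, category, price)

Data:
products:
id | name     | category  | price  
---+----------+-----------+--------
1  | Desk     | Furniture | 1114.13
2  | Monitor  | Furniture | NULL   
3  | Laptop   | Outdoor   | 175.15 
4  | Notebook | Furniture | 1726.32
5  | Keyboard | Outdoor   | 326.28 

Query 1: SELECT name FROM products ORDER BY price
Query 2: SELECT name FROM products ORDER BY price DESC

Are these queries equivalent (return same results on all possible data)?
No, not equivalent

Query 1 returns: [('Monitor',), ('Laptop',), ('Keyboard',), ('Desk',), ('Notebook',)]
Query 2 returns: [('Notebook',), ('Desk',), ('Keyboard',), ('Laptop',), ('Monitor',)]

Reason: ASC vs DESC gives opposite ordering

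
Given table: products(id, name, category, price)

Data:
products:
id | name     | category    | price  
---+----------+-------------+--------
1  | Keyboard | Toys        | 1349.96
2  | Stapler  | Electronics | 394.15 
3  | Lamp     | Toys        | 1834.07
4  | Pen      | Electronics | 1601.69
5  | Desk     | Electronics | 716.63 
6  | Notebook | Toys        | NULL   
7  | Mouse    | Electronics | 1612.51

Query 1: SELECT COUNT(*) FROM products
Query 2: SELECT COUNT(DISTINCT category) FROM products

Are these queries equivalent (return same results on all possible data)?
No, not equivalent

Query 1 returns: [(7,)]
Query 2 returns: [(2,)]

Reason: COUNT(*) counts rows, COUNT(DISTINCT category) counts unique categorys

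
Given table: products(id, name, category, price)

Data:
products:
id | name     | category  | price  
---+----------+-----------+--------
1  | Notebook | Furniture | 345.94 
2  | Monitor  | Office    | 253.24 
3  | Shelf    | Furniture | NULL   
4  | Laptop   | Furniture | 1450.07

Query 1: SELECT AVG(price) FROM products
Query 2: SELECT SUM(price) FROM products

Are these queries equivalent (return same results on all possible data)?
No, not equivalent

Query 1 returns: [(683.0833333333334,)]
Query 2 returns: [(2049.25,)]

Reason: AVG vs SUM give different aggregate values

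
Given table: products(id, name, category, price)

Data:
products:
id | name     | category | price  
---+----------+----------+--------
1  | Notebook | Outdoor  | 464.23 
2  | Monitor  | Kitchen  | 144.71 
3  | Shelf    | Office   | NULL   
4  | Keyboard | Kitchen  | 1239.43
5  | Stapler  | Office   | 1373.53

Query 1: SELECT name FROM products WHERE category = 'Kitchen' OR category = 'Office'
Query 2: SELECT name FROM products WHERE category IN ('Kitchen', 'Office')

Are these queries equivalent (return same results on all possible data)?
Yes, equivalent

Both queries return: [('Keyboard',), ('Monitor',), ('Shelf',), ('Stapler',)]

Reason: OR vs IN are equivalent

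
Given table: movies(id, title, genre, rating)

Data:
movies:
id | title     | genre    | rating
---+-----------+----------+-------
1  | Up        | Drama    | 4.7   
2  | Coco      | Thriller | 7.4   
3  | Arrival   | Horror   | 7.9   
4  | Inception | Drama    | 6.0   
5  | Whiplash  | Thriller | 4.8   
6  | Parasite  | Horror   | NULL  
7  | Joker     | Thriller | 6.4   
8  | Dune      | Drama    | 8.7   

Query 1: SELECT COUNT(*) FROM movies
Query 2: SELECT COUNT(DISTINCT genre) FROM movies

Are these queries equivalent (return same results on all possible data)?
No, not equivalent

Query 1 returns: [(8,)]
Query 2 returns: [(3,)]

Reason: COUNT(*) counts rows, COUNT(DISTINCT genre) counts unique genres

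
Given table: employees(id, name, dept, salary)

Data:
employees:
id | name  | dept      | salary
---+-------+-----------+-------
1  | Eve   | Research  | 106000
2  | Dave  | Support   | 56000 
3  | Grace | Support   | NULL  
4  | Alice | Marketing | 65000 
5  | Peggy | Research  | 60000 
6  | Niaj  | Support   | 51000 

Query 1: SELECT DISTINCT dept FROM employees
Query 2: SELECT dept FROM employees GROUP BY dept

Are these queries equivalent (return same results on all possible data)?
Yes, equivalent

Both queries return: [('Marketing',), ('Research',), ('Support',)]

Reason: Both get unique depts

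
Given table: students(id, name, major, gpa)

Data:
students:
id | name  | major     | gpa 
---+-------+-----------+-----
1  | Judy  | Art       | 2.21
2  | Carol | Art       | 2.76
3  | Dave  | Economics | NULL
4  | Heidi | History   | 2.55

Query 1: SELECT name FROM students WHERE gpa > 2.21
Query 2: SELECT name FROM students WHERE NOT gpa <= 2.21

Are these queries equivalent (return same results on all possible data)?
Yes, equivalent

Both queries return: [('Carol',), ('Heidi',)]

Reason: Both filter gpa > 2.21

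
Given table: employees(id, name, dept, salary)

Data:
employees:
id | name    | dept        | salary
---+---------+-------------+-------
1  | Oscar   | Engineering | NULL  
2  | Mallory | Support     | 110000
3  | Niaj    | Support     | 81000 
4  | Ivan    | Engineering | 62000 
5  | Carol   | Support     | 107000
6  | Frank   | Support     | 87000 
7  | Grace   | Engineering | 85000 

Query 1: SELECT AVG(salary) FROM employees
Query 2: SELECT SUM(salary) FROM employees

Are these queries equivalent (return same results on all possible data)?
No, not equivalent

Query 1 returns: [(88666.66666666667,)]
Query 2 returns: [(532000,)]

Reason: AVG vs SUM give different aggregate values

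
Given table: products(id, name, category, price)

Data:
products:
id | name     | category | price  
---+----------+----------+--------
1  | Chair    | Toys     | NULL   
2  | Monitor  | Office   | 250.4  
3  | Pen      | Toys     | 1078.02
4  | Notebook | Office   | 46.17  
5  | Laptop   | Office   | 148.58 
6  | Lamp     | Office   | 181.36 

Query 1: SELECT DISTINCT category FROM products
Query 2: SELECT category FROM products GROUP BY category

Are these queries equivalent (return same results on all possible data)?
Yes, equivalent

Both queries return: [('Office',), ('Toys',)]

Reason: Both get unique categorys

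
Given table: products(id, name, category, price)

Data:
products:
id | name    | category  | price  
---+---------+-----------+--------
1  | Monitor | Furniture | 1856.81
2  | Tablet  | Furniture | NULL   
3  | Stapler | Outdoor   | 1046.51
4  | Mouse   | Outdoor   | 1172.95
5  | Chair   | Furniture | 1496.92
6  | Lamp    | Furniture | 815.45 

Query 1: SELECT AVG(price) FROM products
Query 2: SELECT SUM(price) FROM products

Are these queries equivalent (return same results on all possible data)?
No, not equivalent

Query 1 returns: [(1277.728,)]
Query 2 returns: [(6388.64,)]

Reason: AVG vs SUM give different aggregate values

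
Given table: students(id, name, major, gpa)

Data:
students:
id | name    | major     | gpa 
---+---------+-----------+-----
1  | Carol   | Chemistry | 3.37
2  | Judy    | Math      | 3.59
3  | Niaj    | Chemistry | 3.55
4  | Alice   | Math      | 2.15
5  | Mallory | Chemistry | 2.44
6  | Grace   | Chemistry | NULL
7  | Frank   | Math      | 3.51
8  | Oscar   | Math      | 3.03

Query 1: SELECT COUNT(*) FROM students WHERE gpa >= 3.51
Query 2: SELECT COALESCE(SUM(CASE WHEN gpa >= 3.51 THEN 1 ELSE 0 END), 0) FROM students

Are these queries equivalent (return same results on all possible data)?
Yes, equivalent

Both queries return: [(3,)]

Reason: COUNT with WHERE vs conditional SUM (COALESCE handles empty-table NULL)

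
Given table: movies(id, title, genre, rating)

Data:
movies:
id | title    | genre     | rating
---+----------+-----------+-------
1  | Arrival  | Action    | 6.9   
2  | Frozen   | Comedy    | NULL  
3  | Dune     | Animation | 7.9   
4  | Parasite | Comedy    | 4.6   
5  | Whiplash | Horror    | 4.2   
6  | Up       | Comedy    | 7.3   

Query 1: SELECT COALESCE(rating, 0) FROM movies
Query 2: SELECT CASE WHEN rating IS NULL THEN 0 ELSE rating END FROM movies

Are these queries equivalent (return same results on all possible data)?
Yes, equivalent

Both queries return: [(0,), (4.2,), (4.6,), (6.9,), (7.3,), (7.9,)]

Reason: COALESCE vs CASE for NULL handling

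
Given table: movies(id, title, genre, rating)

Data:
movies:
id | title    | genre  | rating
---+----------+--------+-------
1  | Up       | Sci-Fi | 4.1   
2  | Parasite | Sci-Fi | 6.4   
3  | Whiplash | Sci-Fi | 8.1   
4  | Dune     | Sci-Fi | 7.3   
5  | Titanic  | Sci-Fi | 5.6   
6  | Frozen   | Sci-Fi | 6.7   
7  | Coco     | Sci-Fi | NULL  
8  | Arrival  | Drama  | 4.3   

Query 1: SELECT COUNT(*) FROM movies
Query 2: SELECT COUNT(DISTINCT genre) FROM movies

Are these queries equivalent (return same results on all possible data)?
No, not equivalent

Query 1 returns: [(8,)]
Query 2 returns: [(2,)]

Reason: COUNT(*) counts rows, COUNT(DISTINCT genre) counts unique genres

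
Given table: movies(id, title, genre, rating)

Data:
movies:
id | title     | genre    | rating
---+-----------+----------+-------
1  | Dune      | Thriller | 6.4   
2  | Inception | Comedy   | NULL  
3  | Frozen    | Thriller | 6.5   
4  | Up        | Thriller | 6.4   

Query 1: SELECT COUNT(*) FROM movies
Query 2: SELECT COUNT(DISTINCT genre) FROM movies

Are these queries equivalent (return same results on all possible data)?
No, not equivalent

Query 1 returns: [(4,)]
Query 2 returns: [(2,)]

Reason: COUNT(*) counts rows, COUNT(DISTINCT genre) counts unique genres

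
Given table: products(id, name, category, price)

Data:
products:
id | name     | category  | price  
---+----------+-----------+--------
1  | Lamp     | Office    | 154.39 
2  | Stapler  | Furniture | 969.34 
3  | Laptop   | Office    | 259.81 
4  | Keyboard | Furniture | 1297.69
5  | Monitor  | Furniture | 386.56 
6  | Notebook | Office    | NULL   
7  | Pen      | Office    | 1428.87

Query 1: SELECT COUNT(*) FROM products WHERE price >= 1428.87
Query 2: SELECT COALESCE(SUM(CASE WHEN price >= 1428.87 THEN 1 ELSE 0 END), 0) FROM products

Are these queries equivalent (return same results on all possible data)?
Yes, equivalent

Both queries return: [(1,)]

Reason: COUNT with WHERE vs conditional SUM (COALESCE handles empty-table NULL)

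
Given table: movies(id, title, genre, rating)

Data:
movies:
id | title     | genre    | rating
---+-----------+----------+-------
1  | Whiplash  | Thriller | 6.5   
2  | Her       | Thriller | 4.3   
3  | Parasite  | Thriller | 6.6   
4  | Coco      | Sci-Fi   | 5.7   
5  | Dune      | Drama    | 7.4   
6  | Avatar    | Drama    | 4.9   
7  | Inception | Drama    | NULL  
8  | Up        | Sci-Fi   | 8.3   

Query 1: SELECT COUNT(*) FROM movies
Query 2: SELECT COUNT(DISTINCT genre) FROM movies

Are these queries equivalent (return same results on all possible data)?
No, not equivalent

Query 1 returns: [(8,)]
Query 2 returns: [(3,)]

Reason: COUNT(*) counts rows, COUNT(DISTINCT genre) counts unique genres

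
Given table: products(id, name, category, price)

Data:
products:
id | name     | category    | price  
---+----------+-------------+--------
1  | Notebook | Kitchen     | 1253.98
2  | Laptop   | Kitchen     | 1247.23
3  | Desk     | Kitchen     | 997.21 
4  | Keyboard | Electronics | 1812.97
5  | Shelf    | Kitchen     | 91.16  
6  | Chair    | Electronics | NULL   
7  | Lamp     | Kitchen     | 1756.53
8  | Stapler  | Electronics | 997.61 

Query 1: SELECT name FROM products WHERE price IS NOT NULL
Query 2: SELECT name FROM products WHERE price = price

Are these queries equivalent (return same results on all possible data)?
Yes, equivalent

Both queries return: [('Desk',), ('Keyboard',), ('Lamp',), ('Laptop',), ('Notebook',), ('Shelf',), ('Stapler',)]

Reason: IS NOT NULL vs self-equality (both exclude NULLs)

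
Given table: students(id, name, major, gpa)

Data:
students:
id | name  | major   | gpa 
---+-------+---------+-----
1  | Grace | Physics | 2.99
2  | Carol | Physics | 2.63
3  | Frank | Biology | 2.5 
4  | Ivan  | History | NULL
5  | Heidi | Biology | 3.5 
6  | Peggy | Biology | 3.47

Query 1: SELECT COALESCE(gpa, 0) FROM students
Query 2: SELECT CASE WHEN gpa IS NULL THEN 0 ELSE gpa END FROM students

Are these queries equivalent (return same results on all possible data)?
Yes, equivalent

Both queries return: [(0,), (2.5,), (2.63,), (2.99,), (3.47,), (3.5,)]

Reason: COALESCE vs CASE for NULL handling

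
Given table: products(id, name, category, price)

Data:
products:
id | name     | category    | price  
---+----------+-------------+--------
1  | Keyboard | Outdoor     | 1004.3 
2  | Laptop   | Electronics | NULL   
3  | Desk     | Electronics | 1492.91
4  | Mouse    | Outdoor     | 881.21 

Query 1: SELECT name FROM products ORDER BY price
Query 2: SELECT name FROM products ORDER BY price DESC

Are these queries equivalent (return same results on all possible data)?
No, not equivalent

Query 1 returns: [('Laptop',), ('Mouse',), ('Keyboard',), ('Desk',)]
Query 2 returns: [('Desk',), ('Keyboard',), ('Mouse',), ('Laptop',)]

Reason: ASC vs DESC gives opposite ordering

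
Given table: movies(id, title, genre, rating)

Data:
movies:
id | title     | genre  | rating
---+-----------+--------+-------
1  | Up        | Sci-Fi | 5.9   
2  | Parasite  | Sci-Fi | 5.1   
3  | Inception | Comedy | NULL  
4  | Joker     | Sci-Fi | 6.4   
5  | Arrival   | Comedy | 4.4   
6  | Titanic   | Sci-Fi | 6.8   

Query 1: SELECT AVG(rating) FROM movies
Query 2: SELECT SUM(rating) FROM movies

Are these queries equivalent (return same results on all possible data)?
No, not equivalent

Query 1 returns: [(5.720000000000001,)]
Query 2 returns: [(28.6,)]

Reason: AVG vs SUM give different aggregate values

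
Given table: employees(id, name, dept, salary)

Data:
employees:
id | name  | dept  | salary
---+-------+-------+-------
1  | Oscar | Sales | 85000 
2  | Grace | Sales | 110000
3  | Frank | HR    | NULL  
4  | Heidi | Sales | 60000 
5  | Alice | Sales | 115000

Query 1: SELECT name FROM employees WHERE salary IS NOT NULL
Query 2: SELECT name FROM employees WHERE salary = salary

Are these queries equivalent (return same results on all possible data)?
Yes, equivalent

Both queries return: [('Alice',), ('Grace',), ('Heidi',), ('Oscar',)]

Reason: IS NOT NULL vs self-equality (both exclude NULLs)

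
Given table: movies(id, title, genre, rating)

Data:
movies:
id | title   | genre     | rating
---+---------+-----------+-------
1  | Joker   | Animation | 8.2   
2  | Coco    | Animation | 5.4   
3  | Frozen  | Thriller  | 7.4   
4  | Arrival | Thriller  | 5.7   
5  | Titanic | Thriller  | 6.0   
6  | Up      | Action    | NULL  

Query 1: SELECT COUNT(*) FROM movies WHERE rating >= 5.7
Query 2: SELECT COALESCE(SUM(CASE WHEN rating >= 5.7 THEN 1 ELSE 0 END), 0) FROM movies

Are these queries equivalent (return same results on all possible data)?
Yes, equivalent

Both queries return: [(4,)]

Reason: COUNT with WHERE vs conditional SUM (COALESCE handles empty-table NULL)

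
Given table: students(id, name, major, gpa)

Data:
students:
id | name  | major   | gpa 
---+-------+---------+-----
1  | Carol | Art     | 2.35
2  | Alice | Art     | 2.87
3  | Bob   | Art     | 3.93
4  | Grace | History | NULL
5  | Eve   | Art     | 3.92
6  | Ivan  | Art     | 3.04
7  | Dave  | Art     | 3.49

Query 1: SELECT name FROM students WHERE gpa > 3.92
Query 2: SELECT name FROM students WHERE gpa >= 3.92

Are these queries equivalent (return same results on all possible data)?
No, not equivalent

Query 1 returns: [('Bob',)]
Query 2 returns: [('Bob',), ('Eve',)]

Reason: > vs >= gives different results when gpa = 3.92 exists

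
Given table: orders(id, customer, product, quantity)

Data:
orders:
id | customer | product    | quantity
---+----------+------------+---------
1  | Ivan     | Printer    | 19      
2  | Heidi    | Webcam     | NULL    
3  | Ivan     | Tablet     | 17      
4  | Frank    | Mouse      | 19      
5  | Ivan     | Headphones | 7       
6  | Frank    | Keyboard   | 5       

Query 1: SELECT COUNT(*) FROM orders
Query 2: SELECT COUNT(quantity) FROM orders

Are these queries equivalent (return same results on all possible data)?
No, not equivalent

Query 1 returns: [(6,)]
Query 2 returns: [(5,)]

Reason: COUNT(*) includes NULLs, COUNT(column) excludes them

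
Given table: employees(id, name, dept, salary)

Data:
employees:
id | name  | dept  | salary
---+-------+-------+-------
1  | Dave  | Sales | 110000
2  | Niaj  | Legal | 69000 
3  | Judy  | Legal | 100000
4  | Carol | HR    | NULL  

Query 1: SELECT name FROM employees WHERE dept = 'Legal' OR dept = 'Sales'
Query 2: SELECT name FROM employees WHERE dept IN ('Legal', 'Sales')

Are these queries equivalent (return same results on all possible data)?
Yes, equivalent

Both queries return: [('Dave',), ('Judy',), ('Niaj',)]

Reason: OR vs IN are equivalent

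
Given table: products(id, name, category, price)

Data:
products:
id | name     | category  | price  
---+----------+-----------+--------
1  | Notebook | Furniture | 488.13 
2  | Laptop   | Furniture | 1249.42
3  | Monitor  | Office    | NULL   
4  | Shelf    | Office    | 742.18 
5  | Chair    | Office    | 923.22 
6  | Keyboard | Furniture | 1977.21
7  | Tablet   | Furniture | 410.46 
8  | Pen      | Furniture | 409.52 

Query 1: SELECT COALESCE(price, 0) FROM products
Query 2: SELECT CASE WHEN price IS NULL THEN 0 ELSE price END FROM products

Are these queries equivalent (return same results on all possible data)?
Yes, equivalent

Both queries return: [(0,), (409.52,), (410.46,), (488.13,), (742.18,), (923.22,), (1249.42,), (1977.21,)]

Reason: COALESCE vs CASE for NULL handling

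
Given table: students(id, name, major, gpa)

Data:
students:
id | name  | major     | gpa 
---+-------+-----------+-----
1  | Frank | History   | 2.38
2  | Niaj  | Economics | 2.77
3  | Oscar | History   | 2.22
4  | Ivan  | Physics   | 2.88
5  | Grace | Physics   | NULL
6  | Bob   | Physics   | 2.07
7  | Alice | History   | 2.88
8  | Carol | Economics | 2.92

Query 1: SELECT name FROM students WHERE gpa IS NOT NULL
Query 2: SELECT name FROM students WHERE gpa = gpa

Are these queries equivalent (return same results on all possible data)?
Yes, equivalent

Both queries return: [('Alice',), ('Bob',), ('Carol',), ('Frank',), ('Ivan',), ('Niaj',), ('Oscar',)]

Reason: IS NOT NULL vs self-equality (both exclude NULLs)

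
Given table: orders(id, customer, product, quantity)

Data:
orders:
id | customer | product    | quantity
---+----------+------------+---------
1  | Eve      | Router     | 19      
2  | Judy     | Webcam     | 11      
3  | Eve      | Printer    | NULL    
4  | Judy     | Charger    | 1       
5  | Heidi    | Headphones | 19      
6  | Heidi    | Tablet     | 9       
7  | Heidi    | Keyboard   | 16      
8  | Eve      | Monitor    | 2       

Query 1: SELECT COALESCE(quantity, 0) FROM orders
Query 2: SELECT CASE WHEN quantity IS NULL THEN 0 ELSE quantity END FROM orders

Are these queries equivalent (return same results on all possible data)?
Yes, equivalent

Both queries return: [(0,), (1,), (2,), (9,), (11,), (16,), (19,), (19,)]

Reason: COALESCE vs CASE for NULL handling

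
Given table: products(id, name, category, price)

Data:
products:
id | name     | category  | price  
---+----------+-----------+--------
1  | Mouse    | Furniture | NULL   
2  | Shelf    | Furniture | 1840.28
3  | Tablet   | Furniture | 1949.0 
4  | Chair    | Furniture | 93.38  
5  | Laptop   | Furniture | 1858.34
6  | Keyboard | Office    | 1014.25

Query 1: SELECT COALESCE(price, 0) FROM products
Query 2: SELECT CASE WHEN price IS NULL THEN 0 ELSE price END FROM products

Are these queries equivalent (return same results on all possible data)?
Yes, equivalent

Both queries return: [(0,), (93.38,), (1014.25,), (1840.28,), (1858.34,), (1949.0,)]

Reason: COALESCE vs CASE for NULL handling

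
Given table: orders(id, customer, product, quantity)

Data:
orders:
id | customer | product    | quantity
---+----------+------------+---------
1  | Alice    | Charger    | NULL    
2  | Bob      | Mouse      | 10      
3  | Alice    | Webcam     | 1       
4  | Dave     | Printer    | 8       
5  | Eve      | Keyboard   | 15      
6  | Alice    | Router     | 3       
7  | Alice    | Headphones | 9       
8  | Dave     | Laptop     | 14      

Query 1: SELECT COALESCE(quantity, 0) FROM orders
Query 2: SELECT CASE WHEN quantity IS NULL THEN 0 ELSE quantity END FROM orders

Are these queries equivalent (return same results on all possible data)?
Yes, equivalent

Both queries return: [(0,), (1,), (3,), (8,), (9,), (10,), (14,), (15,)]

Reason: COALESCE vs CASE for NULL handling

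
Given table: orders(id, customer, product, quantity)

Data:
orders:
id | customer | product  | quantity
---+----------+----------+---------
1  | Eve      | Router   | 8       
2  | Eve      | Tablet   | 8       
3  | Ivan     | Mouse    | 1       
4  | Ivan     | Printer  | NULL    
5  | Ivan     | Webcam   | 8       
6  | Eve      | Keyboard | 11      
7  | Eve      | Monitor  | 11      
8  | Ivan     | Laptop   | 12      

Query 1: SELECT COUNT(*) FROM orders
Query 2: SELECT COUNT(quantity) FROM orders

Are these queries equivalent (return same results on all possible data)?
No, not equivalent

Query 1 returns: [(8,)]
Query 2 returns: [(7,)]

Reason: COUNT(*) includes NULLs, COUNT(column) excludes them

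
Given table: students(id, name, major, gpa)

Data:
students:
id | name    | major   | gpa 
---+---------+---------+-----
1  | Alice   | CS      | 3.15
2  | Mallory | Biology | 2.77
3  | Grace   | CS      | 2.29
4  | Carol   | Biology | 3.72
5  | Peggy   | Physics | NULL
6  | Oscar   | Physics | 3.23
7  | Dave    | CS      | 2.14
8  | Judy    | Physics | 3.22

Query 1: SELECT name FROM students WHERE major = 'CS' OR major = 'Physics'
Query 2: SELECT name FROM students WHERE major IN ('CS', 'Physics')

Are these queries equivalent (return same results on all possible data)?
Yes, equivalent

Both queries return: [('Alice',), ('Dave',), ('Grace',), ('Judy',), ('Oscar',), ('Peggy',)]

Reason: OR vs IN are equivalent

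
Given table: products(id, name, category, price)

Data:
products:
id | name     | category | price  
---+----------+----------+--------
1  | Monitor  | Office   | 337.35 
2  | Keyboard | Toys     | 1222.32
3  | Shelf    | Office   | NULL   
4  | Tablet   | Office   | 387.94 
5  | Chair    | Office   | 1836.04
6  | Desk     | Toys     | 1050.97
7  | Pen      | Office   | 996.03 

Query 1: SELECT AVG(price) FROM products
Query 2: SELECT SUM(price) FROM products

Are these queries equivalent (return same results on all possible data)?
No, not equivalent

Query 1 returns: [(971.775,)]
Query 2 returns: [(5830.65,)]

Reason: AVG vs SUM give different aggregate values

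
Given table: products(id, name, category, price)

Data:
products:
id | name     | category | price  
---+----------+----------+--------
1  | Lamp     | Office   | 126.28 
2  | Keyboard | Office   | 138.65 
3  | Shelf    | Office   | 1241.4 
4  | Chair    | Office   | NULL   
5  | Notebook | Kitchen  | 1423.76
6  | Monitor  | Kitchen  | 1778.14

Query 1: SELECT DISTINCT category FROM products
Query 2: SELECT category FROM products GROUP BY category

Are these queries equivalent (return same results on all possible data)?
Yes, equivalent

Both queries return: [('Kitchen',), ('Office',)]

Reason: Both get unique categorys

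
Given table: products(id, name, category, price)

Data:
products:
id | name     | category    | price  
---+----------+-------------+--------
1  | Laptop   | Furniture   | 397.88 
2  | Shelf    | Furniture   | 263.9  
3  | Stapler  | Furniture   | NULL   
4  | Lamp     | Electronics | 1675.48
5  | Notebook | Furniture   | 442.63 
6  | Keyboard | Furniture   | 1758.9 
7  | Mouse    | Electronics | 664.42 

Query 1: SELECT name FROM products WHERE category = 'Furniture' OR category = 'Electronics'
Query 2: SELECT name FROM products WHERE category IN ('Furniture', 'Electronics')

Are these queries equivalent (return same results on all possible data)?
Yes, equivalent

Both queries return: [('Keyboard',), ('Lamp',), ('Laptop',), ('Mouse',), ('Notebook',), ('Shelf',), ('Stapler',)]

Reason: OR vs IN are equivalent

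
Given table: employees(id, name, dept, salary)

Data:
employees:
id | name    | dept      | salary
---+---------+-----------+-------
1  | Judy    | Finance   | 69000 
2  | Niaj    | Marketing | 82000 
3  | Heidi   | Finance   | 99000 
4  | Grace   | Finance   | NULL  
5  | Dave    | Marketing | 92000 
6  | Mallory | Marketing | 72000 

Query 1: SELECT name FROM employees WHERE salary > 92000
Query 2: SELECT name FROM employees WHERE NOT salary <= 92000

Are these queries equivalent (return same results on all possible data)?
Yes, equivalent

Both queries return: [('Heidi',)]

Reason: Both filter salary > 92000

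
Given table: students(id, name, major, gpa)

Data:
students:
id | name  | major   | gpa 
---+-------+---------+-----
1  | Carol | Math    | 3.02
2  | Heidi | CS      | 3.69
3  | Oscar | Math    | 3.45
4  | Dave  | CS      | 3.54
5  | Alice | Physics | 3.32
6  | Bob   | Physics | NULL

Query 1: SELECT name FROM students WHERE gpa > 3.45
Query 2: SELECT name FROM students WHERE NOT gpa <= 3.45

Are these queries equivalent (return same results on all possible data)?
Yes, equivalent

Both queries return: [('Dave',), ('Heidi',)]

Reason: Both filter gpa > 3.45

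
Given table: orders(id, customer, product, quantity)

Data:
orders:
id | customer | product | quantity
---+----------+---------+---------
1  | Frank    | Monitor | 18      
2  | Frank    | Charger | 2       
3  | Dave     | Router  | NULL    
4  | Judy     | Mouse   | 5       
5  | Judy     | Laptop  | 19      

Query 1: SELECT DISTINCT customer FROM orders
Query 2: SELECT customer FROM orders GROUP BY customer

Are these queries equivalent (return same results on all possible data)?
Yes, equivalent

Both queries return: [('Dave',), ('Frank',), ('Judy',)]

Reason: Both get unique customers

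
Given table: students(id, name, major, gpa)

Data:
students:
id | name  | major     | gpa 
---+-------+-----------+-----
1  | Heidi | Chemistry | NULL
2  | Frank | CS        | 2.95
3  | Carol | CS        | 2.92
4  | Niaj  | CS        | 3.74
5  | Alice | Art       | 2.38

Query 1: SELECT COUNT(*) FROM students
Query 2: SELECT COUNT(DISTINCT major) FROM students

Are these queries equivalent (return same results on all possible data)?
No, not equivalent

Query 1 returns: [(5,)]
Query 2 returns: [(3,)]

Reason: COUNT(*) counts rows, COUNT(DISTINCT major) counts unique majors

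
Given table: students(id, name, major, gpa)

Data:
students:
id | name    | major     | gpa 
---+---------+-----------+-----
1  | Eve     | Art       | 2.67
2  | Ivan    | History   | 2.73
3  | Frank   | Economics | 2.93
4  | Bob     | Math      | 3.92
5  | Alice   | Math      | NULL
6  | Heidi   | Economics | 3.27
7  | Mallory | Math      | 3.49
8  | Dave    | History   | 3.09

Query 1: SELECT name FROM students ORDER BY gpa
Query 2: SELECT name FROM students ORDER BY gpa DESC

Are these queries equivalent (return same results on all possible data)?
No, not equivalent

Query 1 returns: [('Alice',), ('Eve',), ('Ivan',), ('Frank',), ('Dave',), ('Heidi',), ('Mallory',), ('Bob',)]
Query 2 returns: [('Bob',), ('Mallory',), ('Heidi',), ('Dave',), ('Frank',), ('Ivan',), ('Eve',), ('Alice',)]

Reason: ASC vs DESC gives opposite ordering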